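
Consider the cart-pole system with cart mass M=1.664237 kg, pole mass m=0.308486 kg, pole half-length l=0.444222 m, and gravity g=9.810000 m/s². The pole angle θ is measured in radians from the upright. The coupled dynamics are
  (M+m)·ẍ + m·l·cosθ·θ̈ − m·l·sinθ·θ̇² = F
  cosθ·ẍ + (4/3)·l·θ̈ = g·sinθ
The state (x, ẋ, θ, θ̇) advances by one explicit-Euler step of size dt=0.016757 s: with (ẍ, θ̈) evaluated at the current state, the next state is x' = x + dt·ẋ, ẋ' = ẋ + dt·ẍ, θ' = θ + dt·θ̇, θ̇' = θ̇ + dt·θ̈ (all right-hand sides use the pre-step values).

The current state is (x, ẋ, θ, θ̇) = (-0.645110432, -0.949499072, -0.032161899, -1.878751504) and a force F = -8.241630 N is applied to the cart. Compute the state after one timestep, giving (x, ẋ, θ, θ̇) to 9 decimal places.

(-0.661021188, -1.028244729, -0.063644138, -1.754795115)

sinθ=-0.032156355, cosθ=0.999482851
temp = (F + m·l·θ̇²·sinθ)/(M+m) = (-8.241630 + -0.015553961)/1.972723 = -4.185678355
θ̈ = (g·sinθ − cosθ·temp)/(l·(4/3 − m·cos²θ/(M+m))) = 7.397290030
ẍ = temp − m·l·θ̈·cosθ/(M+m) = -4.699269359
Euler: x'=-0.645110432+0.016757·-0.949499072=-0.661021188, ẋ'=-0.949499072+0.016757·-4.699269359=-1.028244729
       θ'=-0.032161899+0.016757·-1.878751504=-0.063644138, θ̇'=-1.878751504+0.016757·7.397290030=-1.754795115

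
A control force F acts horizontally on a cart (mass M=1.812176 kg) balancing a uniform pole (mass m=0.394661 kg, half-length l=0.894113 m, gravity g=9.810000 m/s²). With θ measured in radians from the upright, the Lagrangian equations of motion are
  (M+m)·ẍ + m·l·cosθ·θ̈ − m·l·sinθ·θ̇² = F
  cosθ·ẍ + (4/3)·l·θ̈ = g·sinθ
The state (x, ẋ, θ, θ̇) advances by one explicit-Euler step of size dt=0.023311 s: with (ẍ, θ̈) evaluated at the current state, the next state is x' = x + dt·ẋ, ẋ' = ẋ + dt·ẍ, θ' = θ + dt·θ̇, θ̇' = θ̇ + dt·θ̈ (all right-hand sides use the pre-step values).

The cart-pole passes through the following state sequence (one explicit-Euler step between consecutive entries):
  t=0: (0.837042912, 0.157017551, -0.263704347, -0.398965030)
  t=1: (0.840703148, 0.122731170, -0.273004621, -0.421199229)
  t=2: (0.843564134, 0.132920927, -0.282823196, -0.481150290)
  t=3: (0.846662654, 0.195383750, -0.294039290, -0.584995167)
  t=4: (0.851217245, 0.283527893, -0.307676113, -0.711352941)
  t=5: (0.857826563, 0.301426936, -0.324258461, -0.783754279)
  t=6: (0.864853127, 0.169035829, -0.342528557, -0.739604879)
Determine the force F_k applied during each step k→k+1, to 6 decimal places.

F_0 = -3.556165 N
F_1 = 0.107634 N
F_2 = 4.426606 N
F_3 = 6.548892 N
F_4 = 0.704055 N
F_5 = -11.830832 N

step 0→1:
  ẍ = (ẋ'−ẋ)/dt = (0.122731170−0.157017551)/0.023311 = -1.470824
  θ̈ = (θ̇'−θ̇)/dt = (-0.421199229−-0.398965030)/0.023311 = -0.953807
  sinθ=-0.260659, cosθ=0.965431
  F = (M+m)·ẍ + m·l·cosθ·θ̈ − m·l·sinθ·θ̇² = -3.245869 + -0.324936 − -0.014641 = -3.556165
step 1→2:
  ẍ = (ẋ'−ẋ)/dt = (0.132920927−0.122731170)/0.023311 = 0.437122
  θ̈ = (θ̇'−θ̇)/dt = (-0.481150290−-0.421199229)/0.023311 = -2.571793
  sinθ=-0.269626, cosθ=0.962965
  F = (M+m)·ẍ + m·l·cosθ·θ̈ − m·l·sinθ·θ̇² = 0.964658 + -0.873903 − -0.016879 = 0.107634
step 2→3:
  ẍ = (ẋ'−ẋ)/dt = (0.195383750−0.132920927)/0.023311 = 2.679543
  θ̈ = (θ̇'−θ̇)/dt = (-0.584995167−-0.481150290)/0.023311 = -4.454759
  sinθ=-0.279068, cosθ=0.960271
  F = (M+m)·ẍ + m·l·cosθ·θ̈ − m·l·sinθ·θ̇² = 5.913314 + -1.509506 − -0.022798 = 4.426606
step 3→4:
  ẍ = (ẋ'−ẋ)/dt = (0.283527893−0.195383750)/0.023311 = 3.781225
  θ̈ = (θ̇'−θ̇)/dt = (-0.711352941−-0.584995167)/0.023311 = -5.420521
  sinθ=-0.289821, cosθ=0.957081
  F = (M+m)·ẍ + m·l·cosθ·θ̈ − m·l·sinθ·θ̇² = 8.344548 + -1.830654 − -0.034999 = 6.548892
step 4→5:
  ẍ = (ẋ'−ẋ)/dt = (0.301426936−0.283527893)/0.023311 = 0.767837
  θ̈ = (θ̇'−θ̇)/dt = (-0.783754279−-0.711352941)/0.023311 = -3.105887
  sinθ=-0.302845, cosθ=0.953040
  F = (M+m)·ẍ + m·l·cosθ·θ̈ − m·l·sinθ·θ̇² = 1.694491 + -1.044512 − -0.054076 = 0.704055
step 5→6:
  ẍ = (ẋ'−ẋ)/dt = (0.169035829−0.301426936)/0.023311 = -5.679341
  θ̈ = (θ̇'−θ̇)/dt = (-0.739604879−-0.783754279)/0.023311 = 1.893930
  sinθ=-0.318606, cosθ=0.947887
  F = (M+m)·ẍ + m·l·cosθ·θ̈ − m·l·sinθ·θ̇² = -12.533379 + 0.633486 − -0.069061 = -11.830832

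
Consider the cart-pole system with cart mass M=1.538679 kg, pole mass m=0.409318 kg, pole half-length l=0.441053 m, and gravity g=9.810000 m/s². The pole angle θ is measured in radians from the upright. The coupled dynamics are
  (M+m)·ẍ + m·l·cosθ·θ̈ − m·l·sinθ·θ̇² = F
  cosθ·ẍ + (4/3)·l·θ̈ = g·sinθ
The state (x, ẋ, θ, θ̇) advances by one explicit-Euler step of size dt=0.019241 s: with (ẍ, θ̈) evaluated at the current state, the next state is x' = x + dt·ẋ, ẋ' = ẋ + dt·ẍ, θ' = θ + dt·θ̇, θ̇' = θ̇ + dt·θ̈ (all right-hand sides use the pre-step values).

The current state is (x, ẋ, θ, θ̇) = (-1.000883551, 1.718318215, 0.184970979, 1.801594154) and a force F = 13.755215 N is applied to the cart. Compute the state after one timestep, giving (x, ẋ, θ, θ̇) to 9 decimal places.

(-0.967821390, 1.873497696, 0.219635452, 1.601249069)

sinθ=0.183918008, cosθ=0.982941589
temp = (F + m·l·θ̇²·sinθ)/(M+m) = (13.755215 + 0.107767996)/1.947997 = 7.116532005
θ̈ = (g·sinθ − cosθ·temp)/(l·(4/3 − m·cos²θ/(M+m))) = -10.412405000
ẍ = temp − m·l·θ̈·cosθ/(M+m) = 8.065042417
Euler: x'=-1.000883551+0.019241·1.718318215=-0.967821390, ẋ'=1.718318215+0.019241·8.065042417=1.873497696
       θ'=0.184970979+0.019241·1.801594154=0.219635452, θ̇'=1.801594154+0.019241·-10.412405000=1.601249069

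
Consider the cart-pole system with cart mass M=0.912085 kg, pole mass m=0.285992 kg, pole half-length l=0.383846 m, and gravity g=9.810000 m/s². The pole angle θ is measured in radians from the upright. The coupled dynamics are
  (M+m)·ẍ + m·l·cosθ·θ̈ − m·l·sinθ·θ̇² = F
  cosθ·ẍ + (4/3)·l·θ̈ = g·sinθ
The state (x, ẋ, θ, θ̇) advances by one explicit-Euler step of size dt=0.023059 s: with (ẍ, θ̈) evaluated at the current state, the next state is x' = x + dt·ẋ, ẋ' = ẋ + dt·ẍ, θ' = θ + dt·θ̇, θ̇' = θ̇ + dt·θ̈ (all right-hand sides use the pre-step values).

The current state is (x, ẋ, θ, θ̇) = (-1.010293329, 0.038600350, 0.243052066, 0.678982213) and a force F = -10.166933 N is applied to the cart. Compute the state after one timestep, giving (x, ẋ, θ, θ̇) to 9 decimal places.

(-1.009403244, -0.207876405, 0.258708717, 1.252792589)

sinθ=0.240666102, cosθ=0.970607968
temp = (F + m·l·θ̇²·sinθ)/(M+m) = (-10.166933 + 0.012179869)/1.198077 = -8.475876868
θ̈ = (g·sinθ − cosθ·temp)/(l·(4/3 − m·cos²θ/(M+m))) = 24.884443219
ẍ = temp − m·l·θ̈·cosθ/(M+m) = -10.688961149
Euler: x'=-1.010293329+0.023059·0.038600350=-1.009403244, ẋ'=0.038600350+0.023059·-10.688961149=-0.207876405
       θ'=0.243052066+0.023059·0.678982213=0.258708717, θ̇'=0.678982213+0.023059·24.884443219=1.252792589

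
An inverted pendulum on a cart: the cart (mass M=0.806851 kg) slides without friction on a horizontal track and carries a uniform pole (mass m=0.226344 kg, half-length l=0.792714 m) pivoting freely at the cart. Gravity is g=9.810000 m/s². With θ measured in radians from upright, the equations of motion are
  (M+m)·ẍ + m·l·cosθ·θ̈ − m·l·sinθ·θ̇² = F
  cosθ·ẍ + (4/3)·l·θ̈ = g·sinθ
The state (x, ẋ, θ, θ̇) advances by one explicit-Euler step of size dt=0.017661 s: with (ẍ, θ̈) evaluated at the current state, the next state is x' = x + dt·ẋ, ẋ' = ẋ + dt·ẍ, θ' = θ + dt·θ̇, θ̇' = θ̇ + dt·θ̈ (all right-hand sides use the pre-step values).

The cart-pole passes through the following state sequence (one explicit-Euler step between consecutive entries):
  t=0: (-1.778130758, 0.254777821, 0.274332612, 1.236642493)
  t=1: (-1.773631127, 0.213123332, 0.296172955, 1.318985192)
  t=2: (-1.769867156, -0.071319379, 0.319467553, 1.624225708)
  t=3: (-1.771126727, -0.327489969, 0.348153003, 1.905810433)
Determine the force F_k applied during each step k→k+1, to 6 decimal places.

step 0→1:
  ẍ = (ẋ'−ẋ)/dt = (0.213123332−0.254777821)/0.017661 = -2.358558
  θ̈ = (θ̇'−θ̇)/dt = (1.318985192−1.236642493)/0.017661 = 4.662403
  sinθ=0.270905, cosθ=0.962606
  F = (M+m)·ẍ + m·l·cosθ·θ̈ − m·l·sinθ·θ̇² = -2.436850 + 0.805275 − 0.074334 = -1.705910
step 1→2:
  ẍ = (ẋ'−ẋ)/dt = (-0.071319379−0.213123332)/0.017661 = -16.105697
  θ̈ = (θ̇'−θ̇)/dt = (1.624225708−1.318985192)/0.017661 = 17.283309
  sinθ=0.291862, cosθ=0.956460
  F = (M+m)·ẍ + m·l·cosθ·θ̈ − m·l·sinθ·θ̇² = -16.640325 + 2.966057 − 0.091105 = -13.765374
step 2→3:
  ẍ = (ẋ'−ẋ)/dt = (-0.327489969−-0.071319379)/0.017661 = -14.504875
  θ̈ = (θ̇'−θ̇)/dt = (1.905810433−1.624225708)/0.017661 = 15.943872
  sinθ=0.314061, cosθ=0.949403
  F = (M+m)·ẍ + m·l·cosθ·θ̈ − m·l·sinθ·θ̇² = -14.986364 + 2.716000 − 0.148659 = -12.419023

F_0 = -1.705910 N
F_1 = -13.765374 N
F_2 = -12.419023 N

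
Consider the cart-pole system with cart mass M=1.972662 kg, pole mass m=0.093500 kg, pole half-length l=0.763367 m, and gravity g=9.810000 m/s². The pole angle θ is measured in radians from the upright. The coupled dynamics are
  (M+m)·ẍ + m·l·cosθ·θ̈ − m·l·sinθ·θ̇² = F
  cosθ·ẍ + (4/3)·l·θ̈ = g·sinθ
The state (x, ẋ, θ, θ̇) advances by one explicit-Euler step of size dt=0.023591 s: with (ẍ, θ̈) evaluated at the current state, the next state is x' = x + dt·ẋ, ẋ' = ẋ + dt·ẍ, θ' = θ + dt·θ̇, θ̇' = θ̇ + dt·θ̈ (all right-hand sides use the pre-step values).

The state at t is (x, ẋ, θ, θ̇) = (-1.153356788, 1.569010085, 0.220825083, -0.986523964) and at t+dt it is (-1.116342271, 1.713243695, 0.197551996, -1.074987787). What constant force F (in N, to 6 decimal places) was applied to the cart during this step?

ẍ = (ẋ'−ẋ)/dt = (1.713243695−1.569010085)/0.023591 = 6.113925
θ̈ = (θ̇'−θ̇)/dt = (-1.074987787−-0.986523964)/0.023591 = -3.749897
sinθ=0.219035, cosθ=0.975717
F = (M+m)·ẍ + m·l·cosθ·θ̈ − m·l·sinθ·θ̇² = 12.632360 + -0.261149 − 0.015215 = 12.355996

F = 12.355996 N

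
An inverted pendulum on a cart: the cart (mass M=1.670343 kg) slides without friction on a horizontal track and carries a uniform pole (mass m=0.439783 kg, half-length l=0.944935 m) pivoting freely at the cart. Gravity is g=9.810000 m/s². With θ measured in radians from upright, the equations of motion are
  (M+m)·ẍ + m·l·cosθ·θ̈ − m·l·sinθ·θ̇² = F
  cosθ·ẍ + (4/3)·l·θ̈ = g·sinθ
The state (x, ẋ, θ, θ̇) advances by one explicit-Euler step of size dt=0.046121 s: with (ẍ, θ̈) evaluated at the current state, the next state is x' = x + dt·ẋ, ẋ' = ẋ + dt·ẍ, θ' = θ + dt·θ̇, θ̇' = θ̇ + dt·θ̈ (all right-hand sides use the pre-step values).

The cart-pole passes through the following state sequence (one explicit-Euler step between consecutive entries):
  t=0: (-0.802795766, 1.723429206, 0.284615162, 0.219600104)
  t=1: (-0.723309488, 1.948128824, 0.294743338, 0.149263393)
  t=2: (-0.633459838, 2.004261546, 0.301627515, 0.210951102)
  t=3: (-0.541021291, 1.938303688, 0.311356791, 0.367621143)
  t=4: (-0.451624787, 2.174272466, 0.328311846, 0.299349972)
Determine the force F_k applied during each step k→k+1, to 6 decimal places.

step 0→1:
  ẍ = (ẋ'−ẋ)/dt = (1.948128824−1.723429206)/0.046121 = 4.871959
  θ̈ = (θ̇'−θ̇)/dt = (0.149263393−0.219600104)/0.046121 = -1.525047
  sinθ=0.280788, cosθ=0.959770
  F = (M+m)·ẍ + m·l·cosθ·θ̈ − m·l·sinθ·θ̇² = 10.280447 + -0.608262 − 0.005627 = 9.666558
step 1→2:
  ẍ = (ẋ'−ẋ)/dt = (2.004261546−1.948128824)/0.046121 = 1.217075
  θ̈ = (θ̇'−θ̇)/dt = (0.210951102−0.149263393)/0.046121 = 1.337519
  sinθ=0.290494, cosθ=0.956877
  F = (M+m)·ẍ + m·l·cosθ·θ̈ − m·l·sinθ·θ̇² = 2.568182 + 0.531859 − 0.002690 = 3.097351
step 2→3:
  ẍ = (ẋ'−ẋ)/dt = (1.938303688−2.004261546)/0.046121 = -1.430105
  θ̈ = (θ̇'−θ̇)/dt = (0.367621143−0.210951102)/0.046121 = 3.396935
  sinθ=0.297075, cosθ=0.954854
  F = (M+m)·ẍ + m·l·cosθ·θ̈ − m·l·sinθ·θ̇² = -3.017701 + 1.347922 − 0.005494 = -1.675273
step 3→4:
  ẍ = (ẋ'−ẋ)/dt = (2.174272466−1.938303688)/0.046121 = 5.116298
  θ̈ = (θ̇'−θ̇)/dt = (0.299349972−0.367621143)/0.046121 = -1.480262
  sinθ=0.306350, cosθ=0.951919
  F = (M+m)·ẍ + m·l·cosθ·θ̈ − m·l·sinθ·θ̇² = 10.796033 + -0.585570 − 0.017205 = 10.193258

F_0 = 9.666558 N
F_1 = 3.097351 N
F_2 = -1.675273 N
F_3 = 10.193258 N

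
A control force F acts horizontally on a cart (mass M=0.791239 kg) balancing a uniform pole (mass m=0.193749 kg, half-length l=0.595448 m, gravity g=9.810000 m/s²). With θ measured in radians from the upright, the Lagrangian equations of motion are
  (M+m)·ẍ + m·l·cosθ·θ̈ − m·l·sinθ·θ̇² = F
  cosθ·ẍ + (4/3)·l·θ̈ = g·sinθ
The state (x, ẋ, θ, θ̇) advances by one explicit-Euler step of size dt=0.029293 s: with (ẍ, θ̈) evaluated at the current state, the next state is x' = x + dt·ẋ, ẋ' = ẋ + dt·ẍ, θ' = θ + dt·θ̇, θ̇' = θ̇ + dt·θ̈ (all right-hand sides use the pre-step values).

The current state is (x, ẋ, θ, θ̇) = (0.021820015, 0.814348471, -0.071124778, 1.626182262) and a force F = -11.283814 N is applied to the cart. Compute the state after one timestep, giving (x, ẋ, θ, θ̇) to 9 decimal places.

(0.045674725, 0.423810711, -0.023489021, 2.091120679)

sinθ=-0.071064826, cosθ=0.997471699
temp = (F + m·l·θ̇²·sinθ)/(M+m) = (-11.283814 + -0.021680857)/0.984988 = -11.477799585
θ̈ = (g·sinθ − cosθ·temp)/(l·(4/3 − m·cos²θ/(M+m))) = 15.871997300
ẍ = temp − m·l·θ̈·cosθ/(M+m) = -13.332118952
Euler: x'=0.021820015+0.029293·0.814348471=0.045674725, ẋ'=0.814348471+0.029293·-13.332118952=0.423810711
       θ'=-0.071124778+0.029293·1.626182262=-0.023489021, θ̇'=1.626182262+0.029293·15.871997300=2.091120679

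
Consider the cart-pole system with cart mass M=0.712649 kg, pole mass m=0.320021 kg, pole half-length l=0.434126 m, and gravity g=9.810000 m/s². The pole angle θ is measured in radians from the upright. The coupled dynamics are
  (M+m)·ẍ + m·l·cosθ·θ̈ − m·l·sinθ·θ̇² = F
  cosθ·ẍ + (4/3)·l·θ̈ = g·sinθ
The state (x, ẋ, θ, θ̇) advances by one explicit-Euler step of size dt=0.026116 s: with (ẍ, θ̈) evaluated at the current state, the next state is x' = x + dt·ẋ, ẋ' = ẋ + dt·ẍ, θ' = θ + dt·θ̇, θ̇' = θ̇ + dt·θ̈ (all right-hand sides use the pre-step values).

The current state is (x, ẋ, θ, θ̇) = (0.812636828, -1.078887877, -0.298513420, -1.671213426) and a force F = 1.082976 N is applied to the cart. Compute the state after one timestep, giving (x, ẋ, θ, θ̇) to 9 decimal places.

sinθ=-0.294099697, cosθ=0.955774748
temp = (F + m·l·θ̇²·sinθ)/(M+m) = (1.082976 + -0.114117614)/1.032670 = 0.938207158
θ̈ = (g·sinθ − cosθ·temp)/(l·(4/3 − m·cos²θ/(M+m))) = -8.294639735
ẍ = temp − m·l·θ̈·cosθ/(M+m) = 2.004768391
Euler: x'=0.812636828+0.026116·-1.078887877=0.784460592, ẋ'=-1.078887877+0.026116·2.004768391=-1.026531346
       θ'=-0.298513420+0.026116·-1.671213426=-0.342158830, θ̇'=-1.671213426+0.026116·-8.294639735=-1.887836237

(0.784460592, -1.026531346, -0.342158830, -1.887836237)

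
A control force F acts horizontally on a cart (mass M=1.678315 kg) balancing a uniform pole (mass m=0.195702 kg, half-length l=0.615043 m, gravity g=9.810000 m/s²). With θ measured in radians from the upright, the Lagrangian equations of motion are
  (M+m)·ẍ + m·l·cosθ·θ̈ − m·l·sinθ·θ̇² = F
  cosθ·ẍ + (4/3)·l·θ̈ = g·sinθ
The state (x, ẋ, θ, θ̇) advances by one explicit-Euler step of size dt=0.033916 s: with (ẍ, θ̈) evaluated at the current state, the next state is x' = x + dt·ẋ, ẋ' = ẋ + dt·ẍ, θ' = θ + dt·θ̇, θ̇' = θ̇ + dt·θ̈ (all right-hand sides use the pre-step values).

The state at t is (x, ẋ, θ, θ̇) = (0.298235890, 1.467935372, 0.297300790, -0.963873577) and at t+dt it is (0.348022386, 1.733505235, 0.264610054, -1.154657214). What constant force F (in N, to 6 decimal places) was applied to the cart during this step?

ẍ = (ẋ'−ẋ)/dt = (1.733505235−1.467935372)/0.033916 = 7.830224
θ̈ = (θ̇'−θ̇)/dt = (-1.154657214−-0.963873577)/0.033916 = -5.625181
sinθ=0.292940, cosθ=0.956131
F = (M+m)·ẍ + m·l·cosθ·θ̈ − m·l·sinθ·θ̇² = 14.673972 + -0.647373 − 0.032758 = 13.993841

F = 13.993841 N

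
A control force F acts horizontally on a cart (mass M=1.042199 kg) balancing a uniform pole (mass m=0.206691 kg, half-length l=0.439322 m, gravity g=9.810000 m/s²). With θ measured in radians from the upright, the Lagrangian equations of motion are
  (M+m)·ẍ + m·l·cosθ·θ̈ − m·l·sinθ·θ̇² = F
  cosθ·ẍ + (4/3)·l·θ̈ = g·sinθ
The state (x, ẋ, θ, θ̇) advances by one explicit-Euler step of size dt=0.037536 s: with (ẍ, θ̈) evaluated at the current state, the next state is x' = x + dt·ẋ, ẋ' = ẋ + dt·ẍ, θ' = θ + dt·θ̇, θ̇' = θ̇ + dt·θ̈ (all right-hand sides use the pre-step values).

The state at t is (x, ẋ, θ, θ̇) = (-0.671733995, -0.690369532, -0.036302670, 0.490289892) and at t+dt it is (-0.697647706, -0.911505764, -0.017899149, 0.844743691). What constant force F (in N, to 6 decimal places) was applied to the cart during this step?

F = -6.499907 N

ẍ = (ẋ'−ẋ)/dt = (-0.911505764−-0.690369532)/0.037536 = -5.891311
θ̈ = (θ̇'−θ̇)/dt = (0.844743691−0.490289892)/0.037536 = 9.443036
sinθ=-0.036295, cosθ=0.999341
F = (M+m)·ẍ + m·l·cosθ·θ̈ − m·l·sinθ·θ̇² = -7.357599 + 0.856900 − -0.000792 = -6.499907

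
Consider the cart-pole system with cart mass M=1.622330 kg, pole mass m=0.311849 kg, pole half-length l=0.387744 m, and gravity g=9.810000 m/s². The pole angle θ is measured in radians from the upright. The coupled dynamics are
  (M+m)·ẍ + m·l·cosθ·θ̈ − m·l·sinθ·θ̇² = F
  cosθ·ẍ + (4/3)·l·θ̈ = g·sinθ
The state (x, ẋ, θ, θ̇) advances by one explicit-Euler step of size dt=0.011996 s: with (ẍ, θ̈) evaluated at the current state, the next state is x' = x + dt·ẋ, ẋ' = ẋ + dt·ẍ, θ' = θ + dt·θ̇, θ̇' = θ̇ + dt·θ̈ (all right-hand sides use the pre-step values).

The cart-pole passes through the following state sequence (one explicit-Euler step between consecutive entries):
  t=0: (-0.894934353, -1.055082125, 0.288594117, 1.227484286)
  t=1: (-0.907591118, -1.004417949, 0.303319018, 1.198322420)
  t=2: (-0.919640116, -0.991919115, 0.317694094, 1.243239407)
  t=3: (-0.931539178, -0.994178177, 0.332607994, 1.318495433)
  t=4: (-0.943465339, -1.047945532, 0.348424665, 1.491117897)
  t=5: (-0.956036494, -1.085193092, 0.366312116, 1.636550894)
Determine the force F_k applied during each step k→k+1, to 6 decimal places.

step 0→1:
  ẍ = (ẋ'−ẋ)/dt = (-1.004417949−-1.055082125)/0.011996 = 4.223422
  θ̈ = (θ̇'−θ̇)/dt = (1.198322420−1.227484286)/0.011996 = -2.430966
  sinθ=0.284605, cosθ=0.958645
  F = (M+m)·ẍ + m·l·cosθ·θ̈ − m·l·sinθ·θ̇² = 8.168855 + -0.281790 − 0.051852 = 7.835213
step 1→2:
  ẍ = (ẋ'−ẋ)/dt = (-0.991919115−-1.004417949)/0.011996 = 1.041917
  θ̈ = (θ̇'−θ̇)/dt = (1.243239407−1.198322420)/0.011996 = 3.744330
  sinθ=0.298689, cosθ=0.954350
  F = (M+m)·ẍ + m·l·cosθ·θ̈ − m·l·sinθ·θ̇² = 2.015254 + 0.432087 − 0.051863 = 2.395478
step 2→3:
  ẍ = (ẋ'−ẋ)/dt = (-0.994178177−-0.991919115)/0.011996 = -0.188318
  θ̈ = (θ̇'−θ̇)/dt = (1.318495433−1.243239407)/0.011996 = 6.273427
  sinθ=0.312377, cosθ=0.949958
  F = (M+m)·ẍ + m·l·cosθ·θ̈ − m·l·sinθ·θ̇² = -0.364241 + 0.720608 − 0.058382 = 0.297985
step 3→4:
  ẍ = (ẋ'−ẋ)/dt = (-1.047945532−-0.994178177)/0.011996 = -4.482107
  θ̈ = (θ̇'−θ̇)/dt = (1.491117897−1.318495433)/0.011996 = 14.390002
  sinθ=0.326509, cosθ=0.945194
  F = (M+m)·ẍ + m·l·cosθ·θ̈ − m·l·sinθ·θ̇² = -8.669197 + 1.644642 − 0.068634 = -7.093190
step 4→5:
  ẍ = (ẋ'−ẋ)/dt = (-1.085193092−-1.047945532)/0.011996 = -3.104998
  θ̈ = (θ̇'−θ̇)/dt = (1.636550894−1.491117897)/0.011996 = 12.123458
  sinθ=0.341418, cosθ=0.939912
  F = (M+m)·ẍ + m·l·cosθ·θ̈ − m·l·sinθ·θ̇² = -6.005623 + 1.377853 − 0.091791 = -4.719560

F_0 = 7.835213 N
F_1 = 2.395478 N
F_2 = 0.297985 N
F_3 = -7.093190 N
F_4 = -4.719560 N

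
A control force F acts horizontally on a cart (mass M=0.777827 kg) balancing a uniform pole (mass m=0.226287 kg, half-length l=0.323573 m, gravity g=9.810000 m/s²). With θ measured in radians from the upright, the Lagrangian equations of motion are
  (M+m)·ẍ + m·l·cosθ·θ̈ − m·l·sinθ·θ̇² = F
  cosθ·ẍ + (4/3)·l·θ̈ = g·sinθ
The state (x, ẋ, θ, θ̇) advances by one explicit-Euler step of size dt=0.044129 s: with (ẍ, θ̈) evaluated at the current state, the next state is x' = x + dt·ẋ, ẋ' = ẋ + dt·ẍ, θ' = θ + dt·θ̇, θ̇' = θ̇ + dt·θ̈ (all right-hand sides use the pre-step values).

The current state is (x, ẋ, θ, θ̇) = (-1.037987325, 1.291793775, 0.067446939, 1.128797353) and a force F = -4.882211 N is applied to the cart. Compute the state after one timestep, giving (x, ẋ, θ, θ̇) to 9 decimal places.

(-0.980981758, 1.028242557, 0.117259637, 1.805911954)

sinθ=0.067395814, cosθ=0.997726317
temp = (F + m·l·θ̇²·sinθ)/(M+m) = (-4.882211 + 0.006287772)/1.004114 = -4.855945867
θ̈ = (g·sinθ − cosθ·temp)/(l·(4/3 − m·cos²θ/(M+m))) = 15.343982427
ẍ = temp − m·l·θ̈·cosθ/(M+m) = -5.972290730
Euler: x'=-1.037987325+0.044129·1.291793775=-0.980981758, ẋ'=1.291793775+0.044129·-5.972290730=1.028242557
       θ'=0.067446939+0.044129·1.128797353=0.117259637, θ̇'=1.128797353+0.044129·15.343982427=1.805911954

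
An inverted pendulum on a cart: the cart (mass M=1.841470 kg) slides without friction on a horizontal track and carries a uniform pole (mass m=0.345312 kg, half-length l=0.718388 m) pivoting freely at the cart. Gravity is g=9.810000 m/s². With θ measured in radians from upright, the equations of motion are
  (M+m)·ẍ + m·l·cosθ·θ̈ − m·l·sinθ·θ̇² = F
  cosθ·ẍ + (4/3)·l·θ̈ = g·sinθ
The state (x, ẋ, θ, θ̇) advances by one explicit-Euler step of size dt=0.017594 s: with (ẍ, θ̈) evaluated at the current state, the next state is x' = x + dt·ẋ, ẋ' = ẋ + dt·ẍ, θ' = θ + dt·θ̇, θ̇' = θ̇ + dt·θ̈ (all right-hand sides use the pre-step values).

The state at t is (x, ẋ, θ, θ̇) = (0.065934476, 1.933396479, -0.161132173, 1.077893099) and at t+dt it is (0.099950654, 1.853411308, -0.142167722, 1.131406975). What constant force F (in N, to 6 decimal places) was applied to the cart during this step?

ẍ = (ẋ'−ẋ)/dt = (1.853411308−1.933396479)/0.017594 = -4.546162
θ̈ = (θ̇'−θ̇)/dt = (1.131406975−1.077893099)/0.017594 = 3.041598
sinθ=-0.160436, cosθ=0.987046
F = (M+m)·ẍ + m·l·cosθ·θ̈ − m·l·sinθ·θ̇² = -9.941465 + 0.744749 − -0.046241 = -9.150475

F = -9.150475 N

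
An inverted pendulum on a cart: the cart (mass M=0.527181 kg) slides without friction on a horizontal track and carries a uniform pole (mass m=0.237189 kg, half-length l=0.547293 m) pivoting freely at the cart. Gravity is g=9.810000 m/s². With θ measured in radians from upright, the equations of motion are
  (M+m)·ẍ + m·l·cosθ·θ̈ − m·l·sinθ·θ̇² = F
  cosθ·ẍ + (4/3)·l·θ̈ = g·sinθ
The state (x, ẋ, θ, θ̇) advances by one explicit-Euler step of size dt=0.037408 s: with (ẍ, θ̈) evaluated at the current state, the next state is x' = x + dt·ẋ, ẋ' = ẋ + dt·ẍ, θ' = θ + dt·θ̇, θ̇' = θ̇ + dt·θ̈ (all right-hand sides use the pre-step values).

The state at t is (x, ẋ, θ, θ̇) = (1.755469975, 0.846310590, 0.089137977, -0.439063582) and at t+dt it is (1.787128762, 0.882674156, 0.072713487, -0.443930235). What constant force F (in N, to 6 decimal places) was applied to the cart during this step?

ẍ = (ẋ'−ẋ)/dt = (0.882674156−0.846310590)/0.037408 = 0.972080
θ̈ = (θ̇'−θ̇)/dt = (-0.443930235−-0.439063582)/0.037408 = -0.130097
sinθ=0.089020, cosθ=0.996030
F = (M+m)·ẍ + m·l·cosθ·θ̈ − m·l·sinθ·θ̇² = 0.743029 + -0.016821 − 0.002228 = 0.723980

F = 0.723980 N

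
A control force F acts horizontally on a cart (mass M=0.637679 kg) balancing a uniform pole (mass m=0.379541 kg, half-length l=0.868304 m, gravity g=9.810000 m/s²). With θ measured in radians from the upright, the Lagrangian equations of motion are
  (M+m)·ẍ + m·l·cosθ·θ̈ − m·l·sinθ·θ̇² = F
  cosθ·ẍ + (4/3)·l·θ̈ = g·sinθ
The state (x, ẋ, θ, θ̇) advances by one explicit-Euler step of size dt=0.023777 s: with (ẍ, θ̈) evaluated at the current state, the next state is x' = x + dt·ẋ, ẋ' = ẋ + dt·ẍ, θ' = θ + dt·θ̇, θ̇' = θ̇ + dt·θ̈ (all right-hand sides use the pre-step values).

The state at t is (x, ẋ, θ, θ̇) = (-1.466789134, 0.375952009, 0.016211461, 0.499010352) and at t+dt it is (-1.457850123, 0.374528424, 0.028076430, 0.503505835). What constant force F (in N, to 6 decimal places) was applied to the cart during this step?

F = 0.000067 N

ẍ = (ẋ'−ẋ)/dt = (0.374528424−0.375952009)/0.023777 = -0.059872
θ̈ = (θ̇'−θ̇)/dt = (0.503505835−0.499010352)/0.023777 = 0.189069
sinθ=0.016211, cosθ=0.999869
F = (M+m)·ẍ + m·l·cosθ·θ̈ − m·l·sinθ·θ̇² = -0.060903 + 0.062301 − 0.001330 = 0.000067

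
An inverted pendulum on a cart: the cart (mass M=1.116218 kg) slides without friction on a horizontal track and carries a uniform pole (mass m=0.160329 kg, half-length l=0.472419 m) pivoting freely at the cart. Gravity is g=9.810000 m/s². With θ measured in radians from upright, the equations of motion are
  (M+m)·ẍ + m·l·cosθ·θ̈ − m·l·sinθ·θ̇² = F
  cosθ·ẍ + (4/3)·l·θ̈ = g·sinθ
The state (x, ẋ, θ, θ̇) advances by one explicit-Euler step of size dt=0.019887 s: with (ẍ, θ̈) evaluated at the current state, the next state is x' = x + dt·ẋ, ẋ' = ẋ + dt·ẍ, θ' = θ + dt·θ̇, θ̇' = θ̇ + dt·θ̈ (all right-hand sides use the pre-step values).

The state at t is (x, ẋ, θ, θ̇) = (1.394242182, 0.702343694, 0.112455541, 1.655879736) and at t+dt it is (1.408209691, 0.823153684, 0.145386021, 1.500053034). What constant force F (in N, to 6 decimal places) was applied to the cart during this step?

F = 7.141751 N

ẍ = (ẋ'−ẋ)/dt = (0.823153684−0.702343694)/0.019887 = 6.074822
θ̈ = (θ̇'−θ̇)/dt = (1.500053034−1.655879736)/0.019887 = -7.835606
sinθ=0.112219, cosθ=0.993684
F = (M+m)·ẍ + m·l·cosθ·θ̈ − m·l·sinθ·θ̇² = 7.754796 + -0.589739 − 0.023306 = 7.141751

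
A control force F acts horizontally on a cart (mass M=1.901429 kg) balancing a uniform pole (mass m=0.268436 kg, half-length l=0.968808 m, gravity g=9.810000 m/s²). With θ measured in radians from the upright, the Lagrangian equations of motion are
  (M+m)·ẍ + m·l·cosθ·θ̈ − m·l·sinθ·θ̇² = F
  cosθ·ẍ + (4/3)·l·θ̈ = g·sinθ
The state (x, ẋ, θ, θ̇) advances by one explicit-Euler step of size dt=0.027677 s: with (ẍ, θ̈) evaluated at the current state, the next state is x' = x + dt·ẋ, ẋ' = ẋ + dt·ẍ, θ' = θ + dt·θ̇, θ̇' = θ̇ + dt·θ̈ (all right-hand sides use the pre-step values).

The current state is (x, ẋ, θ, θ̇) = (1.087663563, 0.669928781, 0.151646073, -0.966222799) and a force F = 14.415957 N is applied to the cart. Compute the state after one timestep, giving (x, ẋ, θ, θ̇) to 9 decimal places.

(1.106205182, 0.868517933, 0.124903925, -1.086443282)

sinθ=0.151065519, cosθ=0.988523752
temp = (F + m·l·θ̇²·sinθ)/(M+m) = (14.415957 + 0.036677387)/2.169865 = 6.660614548
θ̈ = (g·sinθ − cosθ·temp)/(l·(4/3 − m·cos²θ/(M+m))) = -4.343696335
ẍ = temp − m·l·θ̈·cosθ/(M+m) = 7.175241261
Euler: x'=1.087663563+0.027677·0.669928781=1.106205182, ẋ'=0.669928781+0.027677·7.175241261=0.868517933
       θ'=0.151646073+0.027677·-0.966222799=0.124903925, θ̇'=-0.966222799+0.027677·-4.343696335=-1.086443282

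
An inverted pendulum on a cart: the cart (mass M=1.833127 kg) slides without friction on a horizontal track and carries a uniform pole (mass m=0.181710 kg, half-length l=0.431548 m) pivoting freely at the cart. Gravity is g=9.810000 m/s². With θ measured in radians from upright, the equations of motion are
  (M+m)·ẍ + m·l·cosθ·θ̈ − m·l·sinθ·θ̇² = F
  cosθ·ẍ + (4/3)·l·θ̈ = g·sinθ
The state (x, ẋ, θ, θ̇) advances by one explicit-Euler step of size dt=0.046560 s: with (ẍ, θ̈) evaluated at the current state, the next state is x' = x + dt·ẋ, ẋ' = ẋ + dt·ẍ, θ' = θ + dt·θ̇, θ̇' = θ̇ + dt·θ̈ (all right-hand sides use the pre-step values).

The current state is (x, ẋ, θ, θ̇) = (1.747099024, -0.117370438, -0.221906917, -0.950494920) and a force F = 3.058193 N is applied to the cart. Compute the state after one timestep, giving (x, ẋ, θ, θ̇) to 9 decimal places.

sinθ=-0.220090181, cosθ=0.975479529
temp = (F + m·l·θ̇²·sinθ)/(M+m) = (3.058193 + -0.015592229)/2.014837 = 1.510097726
θ̈ = (g·sinθ − cosθ·temp)/(l·(4/3 − m·cos²θ/(M+m))) = -6.746663460
ẍ = temp − m·l·θ̈·cosθ/(M+m) = 1.766236440
Euler: x'=1.747099024+0.046560·-0.117370438=1.741634256, ẋ'=-0.117370438+0.046560·1.766236440=-0.035134469
       θ'=-0.221906917+0.046560·-0.950494920=-0.266161960, θ̇'=-0.950494920+0.046560·-6.746663460=-1.264619571

(1.741634256, -0.035134469, -0.266161960, -1.264619571)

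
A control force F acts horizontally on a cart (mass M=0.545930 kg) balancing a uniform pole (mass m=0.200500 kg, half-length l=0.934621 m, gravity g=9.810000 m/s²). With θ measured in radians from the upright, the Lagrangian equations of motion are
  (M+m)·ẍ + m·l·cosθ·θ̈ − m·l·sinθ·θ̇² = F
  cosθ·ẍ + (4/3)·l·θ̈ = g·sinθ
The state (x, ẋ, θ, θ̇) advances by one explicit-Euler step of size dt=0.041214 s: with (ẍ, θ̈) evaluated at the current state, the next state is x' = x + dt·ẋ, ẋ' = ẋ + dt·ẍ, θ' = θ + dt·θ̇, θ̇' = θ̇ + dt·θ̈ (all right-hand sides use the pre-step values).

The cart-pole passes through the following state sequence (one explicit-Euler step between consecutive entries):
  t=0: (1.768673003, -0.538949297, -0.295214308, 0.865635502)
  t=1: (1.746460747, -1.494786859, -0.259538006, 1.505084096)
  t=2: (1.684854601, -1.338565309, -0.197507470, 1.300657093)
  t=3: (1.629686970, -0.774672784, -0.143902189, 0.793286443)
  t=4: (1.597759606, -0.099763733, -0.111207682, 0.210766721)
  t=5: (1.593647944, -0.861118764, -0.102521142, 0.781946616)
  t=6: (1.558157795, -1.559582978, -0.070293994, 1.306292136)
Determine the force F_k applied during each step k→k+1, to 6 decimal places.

F_0 = -14.488732 N
F_1 = 2.039923 N
F_2 = 8.012848 N
F_3 = 9.619022 N
F_4 = -11.207043 N
F_5 = -10.266642 N

step 0→1:
  ẍ = (ẋ'−ẋ)/dt = (-1.494786859−-0.538949297)/0.041214 = -23.192060
  θ̈ = (θ̇'−θ̇)/dt = (1.505084096−0.865635502)/0.041214 = 15.515325
  sinθ=-0.290945, cosθ=0.956740
  F = (M+m)·ẍ + m·l·cosθ·θ̈ − m·l·sinθ·θ̇² = -17.311249 + 2.781664 − -0.040854 = -14.488732
step 1→2:
  ẍ = (ẋ'−ẋ)/dt = (-1.338565309−-1.494786859)/0.041214 = 3.790497
  θ̈ = (θ̇'−θ̇)/dt = (1.300657093−1.505084096)/0.041214 = -4.960135
  sinθ=-0.256634, cosθ=0.966509
  F = (M+m)·ẍ + m·l·cosθ·θ̈ − m·l·sinθ·θ̇² = 2.829341 + -0.898357 − -0.108940 = 2.039923
step 2→3:
  ẍ = (ẋ'−ẋ)/dt = (-0.774672784−-1.338565309)/0.041214 = 13.682063
  θ̈ = (θ̇'−θ̇)/dt = (0.793286443−1.300657093)/0.041214 = -12.310638
  sinθ=-0.196226, cosθ=0.980559
  F = (M+m)·ẍ + m·l·cosθ·θ̈ − m·l·sinθ·θ̇² = 10.212702 + -2.262060 − -0.062206 = 8.012848
step 3→4:
  ẍ = (ẋ'−ẋ)/dt = (-0.099763733−-0.774672784)/0.041214 = 16.375723
  θ̈ = (θ̇'−θ̇)/dt = (0.210766721−0.793286443)/0.041214 = -14.134025
  sinθ=-0.143406, cosθ=0.989664
  F = (M+m)·ẍ + m·l·cosθ·θ̈ − m·l·sinθ·θ̇² = 12.223331 + -2.621220 − -0.016911 = 9.619022
step 4→5:
  ẍ = (ẋ'−ẋ)/dt = (-0.861118764−-0.099763733)/0.041214 = -18.473214
  θ̈ = (θ̇'−θ̇)/dt = (0.781946616−0.210766721)/0.041214 = 13.858880
  sinθ=-0.110979, cosθ=0.993823
  F = (M+m)·ẍ + m·l·cosθ·θ̈ − m·l·sinθ·θ̇² = -13.788961 + 2.580994 − -0.000924 = -11.207043
step 5→6:
  ẍ = (ẋ'−ẋ)/dt = (-1.559582978−-0.861118764)/0.041214 = -16.947256
  θ̈ = (θ̇'−θ̇)/dt = (1.306292136−0.781946616)/0.041214 = 12.722510
  sinθ=-0.102342, cosθ=0.994749
  F = (M+m)·ẍ + m·l·cosθ·θ̈ − m·l·sinθ·θ̇² = -12.649940 + 2.371572 − -0.011726 = -10.266642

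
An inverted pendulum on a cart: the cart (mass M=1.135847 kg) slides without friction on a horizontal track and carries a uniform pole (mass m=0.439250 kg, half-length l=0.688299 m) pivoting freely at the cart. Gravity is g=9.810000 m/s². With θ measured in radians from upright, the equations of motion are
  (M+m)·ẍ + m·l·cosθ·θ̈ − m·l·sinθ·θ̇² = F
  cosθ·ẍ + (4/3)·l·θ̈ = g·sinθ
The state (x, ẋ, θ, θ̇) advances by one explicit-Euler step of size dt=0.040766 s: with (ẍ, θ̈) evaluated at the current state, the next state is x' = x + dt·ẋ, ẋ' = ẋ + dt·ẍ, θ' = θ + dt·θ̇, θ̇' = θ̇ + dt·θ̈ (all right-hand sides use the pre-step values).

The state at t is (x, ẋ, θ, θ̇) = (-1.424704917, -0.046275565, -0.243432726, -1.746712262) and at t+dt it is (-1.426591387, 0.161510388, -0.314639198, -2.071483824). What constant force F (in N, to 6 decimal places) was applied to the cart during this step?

F = 5.913063 N

ẍ = (ẋ'−ẋ)/dt = (0.161510388−-0.046275565)/0.040766 = 5.097040
θ̈ = (θ̇'−θ̇)/dt = (-2.071483824−-1.746712262)/0.040766 = -7.966726
sinθ=-0.241036, cosθ=0.970516
F = (M+m)·ẍ + m·l·cosθ·θ̈ − m·l·sinθ·θ̇² = 8.028333 + -2.337608 − -0.222338 = 5.913063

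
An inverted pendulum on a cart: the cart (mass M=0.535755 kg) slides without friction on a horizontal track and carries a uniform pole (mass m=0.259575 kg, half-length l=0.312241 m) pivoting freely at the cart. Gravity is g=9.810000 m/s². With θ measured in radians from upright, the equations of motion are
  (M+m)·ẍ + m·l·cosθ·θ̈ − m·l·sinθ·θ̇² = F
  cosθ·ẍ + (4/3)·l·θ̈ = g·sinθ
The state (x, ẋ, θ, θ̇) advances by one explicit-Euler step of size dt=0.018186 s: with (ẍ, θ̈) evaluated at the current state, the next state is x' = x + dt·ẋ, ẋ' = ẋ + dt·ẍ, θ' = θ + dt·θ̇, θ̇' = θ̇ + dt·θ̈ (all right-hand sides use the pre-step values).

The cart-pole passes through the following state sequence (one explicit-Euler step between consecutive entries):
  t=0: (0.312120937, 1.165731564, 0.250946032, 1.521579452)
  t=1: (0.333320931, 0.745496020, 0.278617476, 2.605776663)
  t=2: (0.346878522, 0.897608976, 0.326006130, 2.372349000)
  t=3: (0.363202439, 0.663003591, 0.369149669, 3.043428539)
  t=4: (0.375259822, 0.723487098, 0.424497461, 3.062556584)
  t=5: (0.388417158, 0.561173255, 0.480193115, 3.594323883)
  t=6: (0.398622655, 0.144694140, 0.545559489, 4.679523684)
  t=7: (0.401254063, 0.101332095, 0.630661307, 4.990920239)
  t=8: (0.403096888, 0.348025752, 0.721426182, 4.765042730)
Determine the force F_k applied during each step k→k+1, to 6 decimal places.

step 0→1:
  ẍ = (ẋ'−ẋ)/dt = (0.745496020−1.165731564)/0.018186 = -23.107640
  θ̈ = (θ̇'−θ̇)/dt = (2.605776663−1.521579452)/0.018186 = 59.617135
  sinθ=0.248320, cosθ=0.968678
  F = (M+m)·ẍ + m·l·cosθ·θ̈ − m·l·sinθ·θ̇² = -18.378199 + 4.680619 − 0.046597 = -13.744177
step 1→2:
  ẍ = (ẋ'−ẋ)/dt = (0.897608976−0.745496020)/0.018186 = 8.364289
  θ̈ = (θ̇'−θ̇)/dt = (2.372349000−2.605776663)/0.018186 = -12.835569
  sinθ=0.275027, cosθ=0.961437
  F = (M+m)·ẍ + m·l·cosθ·θ̈ − m·l·sinθ·θ̇² = 6.652370 + -1.000204 − 0.151357 = 5.500809
step 2→3:
  ẍ = (ẋ'−ẋ)/dt = (0.663003591−0.897608976)/0.018186 = -12.900329
  θ̈ = (θ̇'−θ̇)/dt = (3.043428539−2.372349000)/0.018186 = 36.900887
  sinθ=0.320262, cosθ=0.947329
  F = (M+m)·ẍ + m·l·cosθ·θ̈ − m·l·sinθ·θ̇² = -10.260019 + 2.833286 − 0.146088 = -7.572821
step 3→4:
  ẍ = (ẋ'−ẋ)/dt = (0.723487098−0.663003591)/0.018186 = 3.325828
  θ̈ = (θ̇'−θ̇)/dt = (3.062556584−3.043428539)/0.018186 = 1.051801
  sinθ=0.360823, cosθ=0.932635
  F = (M+m)·ẍ + m·l·cosθ·θ̈ − m·l·sinθ·θ̇² = 2.645131 + 0.079506 − 0.270877 = 2.453759
step 4→5:
  ẍ = (ẋ'−ẋ)/dt = (0.561173255−0.723487098)/0.018186 = -8.925209
  θ̈ = (θ̇'−θ̇)/dt = (3.594323883−3.062556584)/0.018186 = 29.240476
  sinθ=0.411863, cosθ=0.911246
  F = (M+m)·ẍ + m·l·cosθ·θ̈ − m·l·sinθ·θ̇² = -7.098486 + 2.159597 − 0.313093 = -5.251982
step 5→6:
  ẍ = (ẋ'−ẋ)/dt = (0.144694140−0.561173255)/0.018186 = -22.901084
  θ̈ = (θ̇'−θ̇)/dt = (4.679523684−3.594323883)/0.018186 = 59.672264
  sinθ=0.461950, cosθ=0.886906
  F = (M+m)·ẍ + m·l·cosθ·θ̈ − m·l·sinθ·θ̇² = -18.213919 + 4.289461 − 0.483707 = -14.408165
step 6→7:
  ẍ = (ẋ'−ẋ)/dt = (0.101332095−0.144694140)/0.018186 = -2.384364
  θ̈ = (θ̇'−θ̇)/dt = (4.990920239−4.679523684)/0.018186 = 17.122872
  sinθ=0.518896, cosθ=0.854837
  F = (M+m)·ẍ + m·l·cosθ·θ̈ − m·l·sinθ·θ̇² = -1.896356 + 1.186350 − 0.920952 = -1.630958
step 7→8:
  ẍ = (ẋ'−ẋ)/dt = (0.348025752−0.101332095)/0.018186 = 13.565031
  θ̈ = (θ̇'−θ̇)/dt = (4.765042730−4.990920239)/0.018186 = -12.420406
  sinθ=0.589679, cosθ=0.807638
  F = (M+m)·ẍ + m·l·cosθ·θ̈ − m·l·sinθ·θ̇² = 10.788676 + -0.813027 − 1.190501 = 8.785148

F_0 = -13.744177 N
F_1 = 5.500809 N
F_2 = -7.572821 N
F_3 = 2.453759 N
F_4 = -5.251982 N
F_5 = -14.408165 N
F_6 = -1.630958 N
F_7 = 8.785148 N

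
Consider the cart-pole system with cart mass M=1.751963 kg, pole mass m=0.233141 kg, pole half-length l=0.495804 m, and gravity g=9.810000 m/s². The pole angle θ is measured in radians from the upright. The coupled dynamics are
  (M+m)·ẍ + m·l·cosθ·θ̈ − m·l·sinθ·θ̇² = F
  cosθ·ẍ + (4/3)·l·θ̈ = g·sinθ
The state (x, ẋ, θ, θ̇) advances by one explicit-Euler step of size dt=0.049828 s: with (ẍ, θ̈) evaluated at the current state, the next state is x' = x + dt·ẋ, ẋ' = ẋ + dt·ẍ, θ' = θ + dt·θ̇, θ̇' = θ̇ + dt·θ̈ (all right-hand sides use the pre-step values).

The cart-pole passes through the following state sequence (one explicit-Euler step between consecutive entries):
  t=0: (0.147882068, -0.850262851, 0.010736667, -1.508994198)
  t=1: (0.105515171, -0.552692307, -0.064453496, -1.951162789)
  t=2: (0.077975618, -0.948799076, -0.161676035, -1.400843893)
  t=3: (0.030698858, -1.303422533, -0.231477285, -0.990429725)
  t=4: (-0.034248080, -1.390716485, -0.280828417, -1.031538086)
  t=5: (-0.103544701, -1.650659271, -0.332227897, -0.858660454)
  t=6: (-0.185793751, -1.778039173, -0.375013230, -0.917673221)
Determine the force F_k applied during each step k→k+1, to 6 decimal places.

step 0→1:
  ẍ = (ẋ'−ẋ)/dt = (-0.552692307−-0.850262851)/0.049828 = 5.971954
  θ̈ = (θ̇'−θ̇)/dt = (-1.951162789−-1.508994198)/0.049828 = -8.873898
  sinθ=0.010736, cosθ=0.999942
  F = (M+m)·ẍ + m·l·cosθ·θ̈ − m·l·sinθ·θ̇² = 11.854951 + -1.025695 − 0.002826 = 10.826430
step 1→2:
  ẍ = (ẋ'−ẋ)/dt = (-0.948799076−-0.552692307)/0.049828 = -7.949482
  θ̈ = (θ̇'−θ̇)/dt = (-1.400843893−-1.951162789)/0.049828 = 11.044371
  sinθ=-0.064409, cosθ=0.997924
  F = (M+m)·ẍ + m·l·cosθ·θ̈ − m·l·sinθ·θ̇² = -15.780548 + 1.273993 − -0.028344 = -14.478211
step 2→3:
  ẍ = (ẋ'−ẋ)/dt = (-1.303422533−-0.948799076)/0.049828 = -7.116951
  θ̈ = (θ̇'−θ̇)/dt = (-0.990429725−-1.400843893)/0.049828 = 8.236617
  sinθ=-0.160973, cosθ=0.986959
  F = (M+m)·ẍ + m·l·cosθ·θ̈ − m·l·sinθ·θ̇² = -14.127889 + 0.939673 − -0.036514 = -13.151702
step 3→4:
  ẍ = (ẋ'−ẋ)/dt = (-1.390716485−-1.303422533)/0.049828 = -1.751906
  θ̈ = (θ̇'−θ̇)/dt = (-1.031538086−-0.990429725)/0.049828 = -0.825005
  sinθ=-0.229416, cosθ=0.973329
  F = (M+m)·ẍ + m·l·cosθ·θ̈ − m·l·sinθ·θ̇² = -3.477715 + -0.092821 − -0.026014 = -3.544522
step 4→5:
  ẍ = (ẋ'−ẋ)/dt = (-1.650659271−-1.390716485)/0.049828 = -5.216802
  θ̈ = (θ̇'−θ̇)/dt = (-0.858660454−-1.031538086)/0.049828 = 3.469488
  sinθ=-0.277152, cosθ=0.960826
  F = (M+m)·ẍ + m·l·cosθ·θ̈ − m·l·sinθ·θ̇² = -10.355894 + 0.385335 − -0.034089 = -9.936469
step 5→6:
  ẍ = (ẋ'−ẋ)/dt = (-1.778039173−-1.650659271)/0.049828 = -2.556392
  θ̈ = (θ̇'−θ̇)/dt = (-0.917673221−-0.858660454)/0.049828 = -1.184329
  sinθ=-0.326150, cosθ=0.945318
  F = (M+m)·ẍ + m·l·cosθ·θ̈ − m·l·sinθ·θ̇² = -5.074704 + -0.129413 − -0.027796 = -5.176321

F_0 = 10.826430 N
F_1 = -14.478211 N
F_2 = -13.151702 N
F_3 = -3.544522 N
F_4 = -9.936469 N
F_5 = -5.176321 N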